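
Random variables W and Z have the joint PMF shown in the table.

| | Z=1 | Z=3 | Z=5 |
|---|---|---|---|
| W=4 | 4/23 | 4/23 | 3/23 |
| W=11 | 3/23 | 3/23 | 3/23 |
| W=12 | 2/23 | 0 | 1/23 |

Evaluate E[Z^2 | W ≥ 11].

11

P(W ≥ 11) = 12/23.
Σ Z^2·P over the event = 1·(3/23) + 9·(3/23) + 25·(3/23) + 1·(2/23) + 25·(1/23) = 132/23.
E[Z^2 | W ≥ 11] = (132/23) / (12/23) = 11.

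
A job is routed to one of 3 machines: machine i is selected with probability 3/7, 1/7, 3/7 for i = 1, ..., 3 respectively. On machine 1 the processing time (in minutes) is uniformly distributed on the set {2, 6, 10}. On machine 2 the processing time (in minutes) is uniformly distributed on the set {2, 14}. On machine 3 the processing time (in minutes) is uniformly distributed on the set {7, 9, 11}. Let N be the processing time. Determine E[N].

E[N | machine 1] = (2+6+10)/3 = 6.
E[N | machine 2] = (2+14)/2 = 8.
E[N | machine 3] = (7+9+11)/3 = 9.
By the law of total expectation,
E[N] = (3/7)·(6) + (1/7)·(8) + (3/7)·(9) = 53/7.

53/7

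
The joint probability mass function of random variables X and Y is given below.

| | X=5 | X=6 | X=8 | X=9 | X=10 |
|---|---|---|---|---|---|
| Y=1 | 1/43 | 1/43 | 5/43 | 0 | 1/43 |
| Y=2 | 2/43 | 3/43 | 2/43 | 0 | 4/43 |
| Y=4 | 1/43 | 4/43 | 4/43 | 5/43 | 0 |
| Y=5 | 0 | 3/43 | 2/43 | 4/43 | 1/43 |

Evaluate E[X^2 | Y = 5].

66

P(Y = 5) = 10/43.
Σ X^2·P over the event = 36·(3/43) + 64·(2/43) + 81·(4/43) + 100·(1/43) = 660/43.
E[X^2 | Y = 5] = (660/43) / (10/43) = 66.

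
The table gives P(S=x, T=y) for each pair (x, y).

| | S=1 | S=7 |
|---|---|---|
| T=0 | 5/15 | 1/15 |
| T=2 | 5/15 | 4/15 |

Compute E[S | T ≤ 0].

2

P(T ≤ 0) = 2/5.
Σ S·P over the event = 1·(5/15) + 7·(1/15) = 4/5.
E[S | T ≤ 0] = (4/5) / (2/5) = 2.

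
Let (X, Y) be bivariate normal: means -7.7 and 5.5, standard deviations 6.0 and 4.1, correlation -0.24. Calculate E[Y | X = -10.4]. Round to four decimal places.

E[Y | X=x] = μ_Y + ρ(σ_Y/σ_X)(x − μ_X) for jointly normal variables.
E[Y | X=-10.4] = 5.5 + (-0.24)·(4.1/6.0)·(-10.4 − (-7.7)) = 5.5 + (-0.164)·(-2.7) = 5.9428.

5.9428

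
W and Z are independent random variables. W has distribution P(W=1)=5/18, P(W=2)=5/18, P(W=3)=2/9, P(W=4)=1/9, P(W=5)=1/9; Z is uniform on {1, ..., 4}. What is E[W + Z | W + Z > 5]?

184/27

P(W + Z > 5) = 3/8.
Summing (W+Z)·P(x,y) over outcomes with W + Z > 5 gives 23/9.
E[W + Z | W + Z > 5] = (23/9) / (3/8) = 184/27.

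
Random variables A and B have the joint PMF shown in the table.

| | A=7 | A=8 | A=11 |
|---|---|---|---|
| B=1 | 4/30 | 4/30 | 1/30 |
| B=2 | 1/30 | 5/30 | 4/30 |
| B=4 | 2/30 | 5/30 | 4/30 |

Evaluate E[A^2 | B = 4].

82

P(B = 4) = 11/30.
Σ A^2·P over the event = 49·(2/30) + 64·(5/30) + 121·(4/30) = 451/15.
E[A^2 | B = 4] = (451/15) / (11/30) = 82.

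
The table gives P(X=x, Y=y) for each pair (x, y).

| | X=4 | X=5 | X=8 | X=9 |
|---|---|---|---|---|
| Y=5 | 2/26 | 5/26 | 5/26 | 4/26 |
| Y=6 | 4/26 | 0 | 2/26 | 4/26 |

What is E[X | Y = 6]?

34/5

P(Y = 6) = 5/13.
Σ X·P over the event = 4·(4/26) + 8·(2/26) + 9·(4/26) = 34/13.
E[X | Y = 6] = (34/13) / (5/13) = 34/5.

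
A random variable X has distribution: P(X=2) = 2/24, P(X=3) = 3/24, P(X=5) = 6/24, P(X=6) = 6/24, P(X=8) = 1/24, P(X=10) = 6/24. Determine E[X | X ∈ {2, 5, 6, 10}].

P(X ∈ {2, 5, 6, 10}) = 5/6.
Σ over the event: 2·1/12 + 5·1/4 + 6·1/4 + 10·1/4 = 65/12.
E[X | X ∈ {2, 5, 6, 10}] = (65/12) / (5/6) = 13/2.

13/2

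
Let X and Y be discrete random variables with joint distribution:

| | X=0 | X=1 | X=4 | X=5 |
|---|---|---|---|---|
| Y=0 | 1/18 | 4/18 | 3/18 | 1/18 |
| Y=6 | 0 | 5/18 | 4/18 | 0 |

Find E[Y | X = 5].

0

P(X = 5) = 1/18.
Σ Y·P over the event = 0·(1/18) = 0.
E[Y | X = 5] = (0) / (1/18) = 0.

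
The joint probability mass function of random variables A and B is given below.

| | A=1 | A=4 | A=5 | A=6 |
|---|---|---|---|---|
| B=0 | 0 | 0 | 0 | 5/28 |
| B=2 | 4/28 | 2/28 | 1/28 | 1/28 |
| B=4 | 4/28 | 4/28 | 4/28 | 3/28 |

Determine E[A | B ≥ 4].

P(B ≥ 4) = 15/28.
Σ A·P over the event = 1·(4/28) + 4·(4/28) + 5·(4/28) + 6·(3/28) = 29/14.
E[A | B ≥ 4] = (29/14) / (15/28) = 58/15.

58/15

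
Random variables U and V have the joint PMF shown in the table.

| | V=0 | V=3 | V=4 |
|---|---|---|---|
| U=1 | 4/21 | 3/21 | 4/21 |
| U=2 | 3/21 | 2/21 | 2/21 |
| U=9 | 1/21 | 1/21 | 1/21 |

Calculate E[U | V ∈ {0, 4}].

12/5

P(V ∈ {0, 4}) = 5/7.
Summing U·P(U=x,V=y) over the conditioning event gives 12/7.
E[U | V ∈ {0, 4}] = (12/7) / (5/7) = 12/5.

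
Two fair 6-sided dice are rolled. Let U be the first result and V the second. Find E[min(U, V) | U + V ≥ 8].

19/5

P(U + V ≥ 8) = 5/12.
Summing min(U,V)·P(x,y) over outcomes with U + V ≥ 8 gives 19/12.
E[min(U, V) | U + V ≥ 8] = (19/12) / (5/12) = 19/5.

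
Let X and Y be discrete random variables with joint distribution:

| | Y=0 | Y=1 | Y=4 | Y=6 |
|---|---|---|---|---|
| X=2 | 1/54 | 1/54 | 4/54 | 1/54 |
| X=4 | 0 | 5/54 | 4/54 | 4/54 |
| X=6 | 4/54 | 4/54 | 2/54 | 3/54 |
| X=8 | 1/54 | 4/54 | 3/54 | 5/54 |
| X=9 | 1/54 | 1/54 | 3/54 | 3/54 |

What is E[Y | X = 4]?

45/13

P(X = 4) = 13/54.
Σ Y·P over the event = 1·(5/54) + 4·(4/54) + 6·(4/54) = 5/6.
E[Y | X = 4] = (5/6) / (13/54) = 45/13.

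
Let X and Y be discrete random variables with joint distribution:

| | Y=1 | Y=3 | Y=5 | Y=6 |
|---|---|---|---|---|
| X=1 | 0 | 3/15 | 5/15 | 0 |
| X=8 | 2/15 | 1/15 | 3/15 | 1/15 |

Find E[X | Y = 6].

P(Y = 6) = 1/15.
Σ X·P over the event = 8·(1/15) = 8/15.
E[X | Y = 6] = (8/15) / (1/15) = 8.

8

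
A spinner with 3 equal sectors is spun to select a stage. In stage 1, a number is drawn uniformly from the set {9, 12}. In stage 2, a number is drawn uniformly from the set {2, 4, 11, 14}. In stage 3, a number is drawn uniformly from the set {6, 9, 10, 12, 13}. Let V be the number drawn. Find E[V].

113/12

E[V | stage 1] = (9+12)/2 = 21/2.
E[V | stage 2] = (2+4+11+14)/4 = 31/4.
E[V | stage 3] = (6+9+10+12+13)/5 = 10.
By the law of total expectation,
E[V] = (1/3)·(21/2) + (1/3)·(31/4) + (1/3)·(10) = 113/12.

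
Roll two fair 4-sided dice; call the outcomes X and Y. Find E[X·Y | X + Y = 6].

25/3

Outcomes with X + Y = 6: (2,4), (3,3), (4,2), each with probability 1/16.
E[X·Y | X + Y = 6] = (8 + 9 + 8) / 3 = 25/3.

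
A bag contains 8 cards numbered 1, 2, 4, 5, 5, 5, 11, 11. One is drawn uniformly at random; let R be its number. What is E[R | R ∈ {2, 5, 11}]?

P(R ∈ {2, 5, 11}) = 3/4.
Σ over the event: 2·1/8 + 5·3/8 + 11·1/4 = 39/8.
E[R | R ∈ {2, 5, 11}] = (39/8) / (3/4) = 13/2.

13/2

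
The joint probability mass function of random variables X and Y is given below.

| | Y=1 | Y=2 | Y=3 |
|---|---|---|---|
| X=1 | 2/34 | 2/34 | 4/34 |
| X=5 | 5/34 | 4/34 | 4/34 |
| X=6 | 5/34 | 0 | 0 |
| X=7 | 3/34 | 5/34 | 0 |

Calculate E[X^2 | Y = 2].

P(Y = 2) = 11/34.
Σ X^2·P over the event = 1·(2/34) + 25·(4/34) + 49·(5/34) = 347/34.
E[X^2 | Y = 2] = (347/34) / (11/34) = 347/11.

347/11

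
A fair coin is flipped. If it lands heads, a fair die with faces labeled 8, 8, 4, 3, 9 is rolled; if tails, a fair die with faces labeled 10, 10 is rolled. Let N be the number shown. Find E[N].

E[N | heads] = (8+8+4+3+9)/5 = 32/5.
E[N | tails] = (10+10)/2 = 10.
By the law of total expectation,
E[N] = (1/2)·(32/5) + (1/2)·(10) = 41/5.

41/5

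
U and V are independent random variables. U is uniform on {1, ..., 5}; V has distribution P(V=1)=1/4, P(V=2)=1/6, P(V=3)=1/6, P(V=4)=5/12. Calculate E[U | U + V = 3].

8/5

P(U + V = 3) = 1/12.
Summing U·P(x,y) over outcomes with U + V = 3 gives 2/15.
E[U | U + V = 3] = (2/15) / (1/12) = 8/5.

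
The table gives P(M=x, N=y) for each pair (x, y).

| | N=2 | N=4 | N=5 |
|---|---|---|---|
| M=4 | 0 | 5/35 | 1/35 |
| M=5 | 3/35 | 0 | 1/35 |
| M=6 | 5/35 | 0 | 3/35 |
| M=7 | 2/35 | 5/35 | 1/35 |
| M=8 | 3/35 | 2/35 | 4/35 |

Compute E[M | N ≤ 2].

83/13

P(N ≤ 2) = 13/35.
Summing M·P(M=x,N=y) over the conditioning event gives 83/35.
E[M | N ≤ 2] = (83/35) / (13/35) = 83/13.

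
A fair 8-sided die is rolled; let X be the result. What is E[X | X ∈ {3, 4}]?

7/2

P(X ∈ {3, 4}) = 1/4.
Σ over the event: 3·1/8 + 4·1/8 = 7/8.
E[X | X ∈ {3, 4}] = (7/8) / (1/4) = 7/2.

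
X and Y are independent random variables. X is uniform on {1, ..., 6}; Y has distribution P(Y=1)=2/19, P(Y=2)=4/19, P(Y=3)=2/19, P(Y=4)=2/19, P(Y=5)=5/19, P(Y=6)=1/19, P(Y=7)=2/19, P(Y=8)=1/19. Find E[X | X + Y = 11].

46/9

P(X + Y = 11) = 3/38.
Summing X·P(x,y) over outcomes with X + Y = 11 gives 23/57.
E[X | X + Y = 11] = (23/57) / (3/38) = 46/9.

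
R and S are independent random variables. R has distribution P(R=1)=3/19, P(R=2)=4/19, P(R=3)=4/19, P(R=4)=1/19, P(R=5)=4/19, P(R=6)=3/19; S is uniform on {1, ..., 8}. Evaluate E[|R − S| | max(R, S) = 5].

P(max(R, S) = 5) = 4/19.
Summing |R−S|·P(x,y) over outcomes with max(R, S) = 5 gives 73/152.
E[|R − S| | max(R, S) = 5] = (73/152) / (4/19) = 73/32.

73/32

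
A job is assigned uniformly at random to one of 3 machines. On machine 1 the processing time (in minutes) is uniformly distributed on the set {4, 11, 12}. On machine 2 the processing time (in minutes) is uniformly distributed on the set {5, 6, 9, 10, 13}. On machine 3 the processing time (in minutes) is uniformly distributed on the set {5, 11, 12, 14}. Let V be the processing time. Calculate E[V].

E[V | machine 1] = (4+11+12)/3 = 9.
E[V | machine 2] = (5+6+9+10+13)/5 = 43/5.
E[V | machine 3] = (5+11+12+14)/4 = 21/2.
By the law of total expectation,
E[V] = (1/3)·(9) + (1/3)·(43/5) + (1/3)·(21/2) = 281/30.

281/30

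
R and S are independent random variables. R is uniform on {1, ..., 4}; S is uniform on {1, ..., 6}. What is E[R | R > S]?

10/3

Outcomes with R > S: (2,1), (3,1), (3,2), (4,1), (4,2), (4,3), each with probability 1/24.
E[R | R > S] = (2 + 3 + 3 + 4 + 4 + 4) / 6 = 10/3.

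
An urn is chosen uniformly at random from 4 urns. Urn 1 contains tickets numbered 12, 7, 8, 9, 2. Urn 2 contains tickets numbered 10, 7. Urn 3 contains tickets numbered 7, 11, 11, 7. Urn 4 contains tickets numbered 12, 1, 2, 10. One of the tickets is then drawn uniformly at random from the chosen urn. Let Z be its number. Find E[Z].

627/80

E[Z | urn 1] = (12+7+8+9+2)/5 = 38/5.
E[Z | urn 2] = (10+7)/2 = 17/2.
E[Z | urn 3] = (7+11+11+7)/4 = 9.
E[Z | urn 4] = (12+1+2+10)/4 = 25/4.
E[Z] = (1/4)·(38/5) + (1/4)·(17/2) + (1/4)·(9) + (1/4)·(25/4) = 627/80.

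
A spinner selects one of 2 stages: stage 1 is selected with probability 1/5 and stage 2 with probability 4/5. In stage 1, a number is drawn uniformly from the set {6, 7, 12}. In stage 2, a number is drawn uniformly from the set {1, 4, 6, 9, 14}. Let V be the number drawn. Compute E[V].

E[V | stage 1] = (6+7+12)/3 = 25/3.
E[V | stage 2] = (1+4+6+9+14)/5 = 34/5.
By the law of total expectation,
E[V] = (1/5)·(25/3) + (4/5)·(34/5) = 533/75.

533/75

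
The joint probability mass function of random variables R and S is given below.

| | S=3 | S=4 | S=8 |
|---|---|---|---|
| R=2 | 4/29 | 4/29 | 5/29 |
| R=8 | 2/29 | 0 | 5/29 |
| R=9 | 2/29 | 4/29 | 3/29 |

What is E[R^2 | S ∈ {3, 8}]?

P(S ∈ {3, 8}) = 21/29.
Σ R^2·P over the event = 4·(4/29) + 4·(5/29) + 64·(2/29) + 64·(5/29) + 81·(2/29) + 81·(3/29) = 889/29.
E[R^2 | S ∈ {3, 8}] = (889/29) / (21/29) = 127/3.

127/3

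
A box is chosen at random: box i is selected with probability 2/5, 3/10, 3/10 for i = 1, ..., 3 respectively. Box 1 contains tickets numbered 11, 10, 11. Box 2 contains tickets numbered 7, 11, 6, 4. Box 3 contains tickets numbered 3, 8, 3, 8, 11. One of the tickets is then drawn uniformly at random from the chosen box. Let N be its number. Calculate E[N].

626/75

E[N | box 1] = (11+10+11)/3 = 32/3.
E[N | box 2] = (7+11+6+4)/4 = 7.
E[N | box 3] = (3+8+3+8+11)/5 = 33/5.
By the law of total expectation,
E[N] = (2/5)·(32/3) + (3/10)·(7) + (3/10)·(33/5) = 626/75.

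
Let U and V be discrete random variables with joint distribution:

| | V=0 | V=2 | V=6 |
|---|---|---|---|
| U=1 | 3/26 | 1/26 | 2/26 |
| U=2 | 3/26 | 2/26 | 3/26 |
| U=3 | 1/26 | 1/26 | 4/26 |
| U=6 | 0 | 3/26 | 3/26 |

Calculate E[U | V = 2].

P(V = 2) = 7/26.
Σ U·P over the event = 1·(1/26) + 2·(2/26) + 3·(1/26) + 6·(3/26) = 1.
E[U | V = 2] = (1) / (7/26) = 26/7.

26/7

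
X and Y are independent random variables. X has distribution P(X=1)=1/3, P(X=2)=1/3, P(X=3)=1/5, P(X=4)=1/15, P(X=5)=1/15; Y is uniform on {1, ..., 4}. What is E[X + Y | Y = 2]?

P(Y = 2) = 1/4.
Summing (X+Y)·P(x,y) over outcomes with Y = 2 gives 21/20.
E[X + Y | Y = 2] = (21/20) / (1/4) = 21/5.

21/5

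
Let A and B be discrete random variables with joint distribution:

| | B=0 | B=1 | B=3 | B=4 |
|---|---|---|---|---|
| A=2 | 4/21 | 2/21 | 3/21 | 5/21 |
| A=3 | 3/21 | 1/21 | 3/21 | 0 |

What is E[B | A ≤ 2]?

P(A ≤ 2) = 2/3.
Σ B·P over the event = 0·(4/21) + 1·(2/21) + 3·(3/21) + 4·(5/21) = 31/21.
E[B | A ≤ 2] = (31/21) / (2/3) = 31/14.

31/14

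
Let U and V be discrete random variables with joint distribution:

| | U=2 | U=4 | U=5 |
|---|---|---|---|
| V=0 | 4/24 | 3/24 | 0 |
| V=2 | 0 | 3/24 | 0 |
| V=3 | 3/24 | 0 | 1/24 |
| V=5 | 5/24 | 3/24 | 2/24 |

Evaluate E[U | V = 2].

P(V = 2) = 1/8.
Σ U·P over the event = 4·(3/24) = 1/2.
E[U | V = 2] = (1/2) / (1/8) = 4.

4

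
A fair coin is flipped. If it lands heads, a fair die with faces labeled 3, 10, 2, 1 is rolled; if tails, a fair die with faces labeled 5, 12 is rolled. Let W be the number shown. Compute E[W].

25/4

E[W | heads] = (3+10+2+1)/4 = 4.
E[W | tails] = (5+12)/2 = 17/2.
By the law of total expectation,
E[W] = (1/2)·(4) + (1/2)·(17/2) = 25/4.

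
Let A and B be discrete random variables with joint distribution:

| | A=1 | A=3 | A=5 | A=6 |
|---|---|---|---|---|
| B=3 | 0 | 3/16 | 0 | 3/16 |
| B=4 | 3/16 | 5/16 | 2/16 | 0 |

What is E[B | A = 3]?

29/8

P(A = 3) = 1/2.
Σ B·P over the event = 3·(3/16) + 4·(5/16) = 29/16.
E[B | A = 3] = (29/16) / (1/2) = 29/8.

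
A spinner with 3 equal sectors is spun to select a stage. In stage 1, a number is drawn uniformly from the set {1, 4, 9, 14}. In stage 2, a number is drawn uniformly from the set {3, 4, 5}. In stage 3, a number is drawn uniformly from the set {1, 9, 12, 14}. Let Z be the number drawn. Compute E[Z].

20/3

E[Z | stage 1] = (1+4+9+14)/4 = 7.
E[Z | stage 2] = (3+4+5)/3 = 4.
E[Z | stage 3] = (1+9+12+14)/4 = 9.
By the law of total expectation,
E[Z] = (1/3)·(7) + (1/3)·(4) + (1/3)·(9) = 20/3.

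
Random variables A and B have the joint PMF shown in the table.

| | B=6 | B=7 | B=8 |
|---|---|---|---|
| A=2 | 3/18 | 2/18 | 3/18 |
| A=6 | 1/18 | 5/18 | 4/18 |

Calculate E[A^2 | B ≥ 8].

P(B ≥ 8) = 7/18.
Summing A^2·P(A=x,B=y) over the conditioning event gives 26/3.
E[A^2 | B ≥ 8] = (26/3) / (7/18) = 156/7.

156/7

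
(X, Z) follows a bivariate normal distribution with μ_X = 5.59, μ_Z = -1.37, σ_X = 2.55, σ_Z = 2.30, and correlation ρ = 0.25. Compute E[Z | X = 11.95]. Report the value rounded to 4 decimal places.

0.0641

The regression of Z on X has slope ρ·σ_Z/σ_X and passes through (μ_X, μ_Z).
E[Z | X=11.95] = -1.37 + (0.25)·(2.30/2.55)·(11.95 − (5.59)) = -1.37 + (0.22549)·(6.36) = 0.0641.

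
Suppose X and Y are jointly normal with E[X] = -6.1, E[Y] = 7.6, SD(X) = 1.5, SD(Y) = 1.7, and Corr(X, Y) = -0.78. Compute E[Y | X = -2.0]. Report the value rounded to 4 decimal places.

3.9756

For a bivariate normal, E[Y | X=x] = μ_Y + ρ·(σ_Y/σ_X)·(x − μ_X).
E[Y | X=-2.0] = 7.6 + (-0.78)·(1.7/1.5)·(-2.0 − (-6.1)) = 7.6 + (-0.884)·(4.1) = 3.9756.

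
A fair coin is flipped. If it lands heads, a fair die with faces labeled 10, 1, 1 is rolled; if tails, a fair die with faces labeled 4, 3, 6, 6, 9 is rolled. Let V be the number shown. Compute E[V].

E[V | heads] = (10+1+1)/3 = 4.
E[V | tails] = (4+3+6+6+9)/5 = 28/5.
E[V] = (1/2)·(4) + (1/2)·(28/5) = 24/5.

24/5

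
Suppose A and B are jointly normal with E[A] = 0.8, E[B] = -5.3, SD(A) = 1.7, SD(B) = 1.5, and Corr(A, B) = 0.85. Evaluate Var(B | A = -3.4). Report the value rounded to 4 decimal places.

0.6244

Var(B | A=x) = (1 − ρ²)·σ_B².
Var(B | A=-3.4) = (1.5)²·(1 − (0.85)²) = 2.25·0.2775 = 0.6244.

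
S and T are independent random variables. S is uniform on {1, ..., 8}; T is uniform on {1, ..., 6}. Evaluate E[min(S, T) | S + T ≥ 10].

67/15

P(S + T ≥ 10) = 5/16.
Summing min(S,T)·P(x,y) over outcomes with S + T ≥ 10 gives 67/48.
E[min(S, T) | S + T ≥ 10] = (67/48) / (5/16) = 67/15.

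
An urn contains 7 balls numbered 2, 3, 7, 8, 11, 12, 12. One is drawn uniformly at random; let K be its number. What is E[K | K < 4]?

P(K < 4) = 2/7.
Σ over the event: 2·1/7 + 3·1/7 = 5/7.
E[K | K < 4] = (5/7) / (2/7) = 5/2.

5/2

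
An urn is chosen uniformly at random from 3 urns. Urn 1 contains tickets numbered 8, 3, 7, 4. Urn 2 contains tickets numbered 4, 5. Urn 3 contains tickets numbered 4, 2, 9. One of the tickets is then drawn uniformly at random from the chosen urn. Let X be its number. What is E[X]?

E[X | urn 1] = (8+3+7+4)/4 = 11/2.
E[X | urn 2] = (4+5)/2 = 9/2.
E[X | urn 3] = (4+2+9)/3 = 5.
E[X] = (1/3)·(11/2) + (1/3)·(9/2) + (1/3)·(5) = 5.

5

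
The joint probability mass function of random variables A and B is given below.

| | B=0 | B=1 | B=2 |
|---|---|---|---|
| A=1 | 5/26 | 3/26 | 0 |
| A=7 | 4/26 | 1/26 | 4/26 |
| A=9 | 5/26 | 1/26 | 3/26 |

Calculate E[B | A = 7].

P(A = 7) = 9/26.
Σ B·P over the event = 0·(4/26) + 1·(1/26) + 2·(4/26) = 9/26.
E[B | A = 7] = (9/26) / (9/26) = 1.

1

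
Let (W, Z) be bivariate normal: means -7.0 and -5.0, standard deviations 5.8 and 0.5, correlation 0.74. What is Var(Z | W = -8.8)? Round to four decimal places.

Var(Z | W=x) = (1 − ρ²)·σ_Z².
Var(Z | W=-8.8) = (0.5)²·(1 − (0.74)²) = 0.25·0.4524 = 0.1131.

0.1131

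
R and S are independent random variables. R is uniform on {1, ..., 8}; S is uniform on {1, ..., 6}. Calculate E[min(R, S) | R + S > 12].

Outcomes with R + S > 12: (7,6), (8,5), (8,6), each with probability 1/48.
E[min(R, S) | R + S > 12] = (6 + 5 + 6) / 3 = 17/3.

17/3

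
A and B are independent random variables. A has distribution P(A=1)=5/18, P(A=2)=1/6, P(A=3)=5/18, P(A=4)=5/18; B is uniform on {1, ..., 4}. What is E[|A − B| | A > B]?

P(A > B) = 7/18.
Summing |A−B|·P(x,y) over outcomes with A > B gives 2/3.
E[|A − B| | A > B] = (2/3) / (7/18) = 12/7.

12/7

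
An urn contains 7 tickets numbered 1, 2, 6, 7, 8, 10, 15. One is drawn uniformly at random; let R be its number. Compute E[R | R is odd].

23/3

P(R is odd) = 3/7.
Σ over the event: 1·1/7 + 7·1/7 + 15·1/7 = 23/7.
E[R | R is odd] = (23/7) / (3/7) = 23/3.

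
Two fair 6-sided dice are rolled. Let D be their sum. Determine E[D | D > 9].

32/3

P(D > 9) = 1/6.
Σ over the event: 10·1/12 + 11·1/18 + 12·1/36 = 16/9.
E[D | D > 9] = (16/9) / (1/6) = 32/3.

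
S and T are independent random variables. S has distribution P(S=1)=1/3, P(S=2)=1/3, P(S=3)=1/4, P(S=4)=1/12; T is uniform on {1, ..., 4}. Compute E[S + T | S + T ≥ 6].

84/13

P(S + T ≥ 6) = 13/48.
Summing (S+T)·P(x,y) over outcomes with S + T ≥ 6 gives 7/4.
E[S + T | S + T ≥ 6] = (7/4) / (13/48) = 84/13.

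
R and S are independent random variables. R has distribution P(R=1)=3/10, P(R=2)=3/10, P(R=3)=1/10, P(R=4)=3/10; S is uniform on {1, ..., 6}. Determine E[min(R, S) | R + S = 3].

1

P(R + S = 3) = 1/10.
Summing min(R,S)·P(x,y) over outcomes with R + S = 3 gives 1/10.
E[min(R, S) | R + S = 3] = (1/10) / (1/10) = 1.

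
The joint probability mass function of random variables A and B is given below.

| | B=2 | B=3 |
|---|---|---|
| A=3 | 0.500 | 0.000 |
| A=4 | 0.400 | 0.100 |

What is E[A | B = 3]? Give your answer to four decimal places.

4.0000

P(B = 3) = 0.100.
Σ A·P over the event = 4·(0.100) = 0.400.
E[A | B = 3] = (0.400) / (0.100) = 4.0000.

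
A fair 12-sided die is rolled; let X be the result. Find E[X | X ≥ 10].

11

Given X ≥ 10, X is equally likely to be any of {10, 11, 12}.
E[X | X ≥ 10] = (10 + 11 + 12) / 3 = 11.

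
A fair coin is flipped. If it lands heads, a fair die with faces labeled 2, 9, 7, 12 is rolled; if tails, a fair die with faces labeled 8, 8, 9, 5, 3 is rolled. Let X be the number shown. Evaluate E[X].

141/20

E[X | heads] = (2+9+7+12)/4 = 15/2.
E[X | tails] = (8+8+9+5+3)/5 = 33/5.
By the law of total expectation,
E[X] = (1/2)·(15/2) + (1/2)·(33/5) = 141/20.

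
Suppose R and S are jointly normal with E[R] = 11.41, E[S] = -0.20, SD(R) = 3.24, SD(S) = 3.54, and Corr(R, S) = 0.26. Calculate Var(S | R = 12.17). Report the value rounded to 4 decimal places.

Var(S | R=x) = (1 − ρ²)·σ_S².
Var(S | R=12.17) = (3.54)²·(1 − (0.26)²) = 12.5316·0.9324 = 11.6845.

11.6845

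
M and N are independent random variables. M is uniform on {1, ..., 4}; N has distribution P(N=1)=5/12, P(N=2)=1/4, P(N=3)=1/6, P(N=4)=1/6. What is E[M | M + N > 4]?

79/25

P(M + N > 4) = 25/48.
Summing M·P(x,y) over outcomes with M + N > 4 gives 79/48.
E[M | M + N > 4] = (79/48) / (25/48) = 79/25.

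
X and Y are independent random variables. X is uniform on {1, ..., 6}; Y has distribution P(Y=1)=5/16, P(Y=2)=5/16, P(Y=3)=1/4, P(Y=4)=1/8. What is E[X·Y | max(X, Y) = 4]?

P(max(X, Y) = 4) = 11/48.
Summing XY·P(x,y) over outcomes with max(X, Y) = 4 gives 47/24.
E[X·Y | max(X, Y) = 4] = (47/24) / (11/48) = 94/11.

94/11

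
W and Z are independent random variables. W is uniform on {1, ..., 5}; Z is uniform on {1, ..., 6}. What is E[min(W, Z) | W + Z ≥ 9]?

P(W + Z ≥ 9) = 1/5.
Summing min(W,Z)·P(x,y) over outcomes with W + Z ≥ 9 gives 5/6.
E[min(W, Z) | W + Z ≥ 9] = (5/6) / (1/5) = 25/6.

25/6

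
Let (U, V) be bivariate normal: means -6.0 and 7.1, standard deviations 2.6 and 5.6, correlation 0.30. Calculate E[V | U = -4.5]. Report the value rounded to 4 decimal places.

8.0692

E[V | U=x] = μ_V + ρ(σ_V/σ_U)(x − μ_U) for jointly normal variables.
E[V | U=-4.5] = 7.1 + (0.30)·(5.6/2.6)·(-4.5 − (-6.0)) = 7.1 + (0.64615)·(1.5) = 8.0692.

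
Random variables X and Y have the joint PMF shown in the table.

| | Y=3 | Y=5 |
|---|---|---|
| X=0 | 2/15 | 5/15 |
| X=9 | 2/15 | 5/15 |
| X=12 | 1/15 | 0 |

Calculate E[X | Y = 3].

P(Y = 3) = 1/3.
Σ X·P over the event = 0·(2/15) + 9·(2/15) + 12·(1/15) = 2.
E[X | Y = 3] = (2) / (1/3) = 6.

6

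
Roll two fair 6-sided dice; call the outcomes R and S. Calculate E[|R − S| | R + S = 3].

1

Outcomes with R + S = 3: (1,2), (2,1), each with probability 1/36.
E[|R − S| | R + S = 3] = (1 + 1) / 2 = 1.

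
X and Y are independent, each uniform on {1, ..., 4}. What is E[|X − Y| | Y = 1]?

3/2

P(Y = 1) = 1/4.
Summing |X−Y|·P(x,y) over outcomes with Y = 1 gives 3/8.
E[|X − Y| | Y = 1] = (3/8) / (1/4) = 3/2.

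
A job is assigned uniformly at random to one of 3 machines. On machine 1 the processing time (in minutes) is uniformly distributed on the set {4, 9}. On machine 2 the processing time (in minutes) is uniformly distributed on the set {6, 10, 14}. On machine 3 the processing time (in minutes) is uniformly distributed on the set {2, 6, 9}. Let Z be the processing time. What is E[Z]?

133/18

E[Z | machine 1] = (4+9)/2 = 13/2.
E[Z | machine 2] = (6+10+14)/3 = 10.
E[Z | machine 3] = (2+6+9)/3 = 17/3.
By the law of total expectation,
E[Z] = (1/3)·(13/2) + (1/3)·(10) + (1/3)·(17/3) = 133/18.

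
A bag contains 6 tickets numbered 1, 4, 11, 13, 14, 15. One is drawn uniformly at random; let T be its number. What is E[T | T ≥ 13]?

14

P(T ≥ 13) = 1/2.
Σ over the event: 13·1/6 + 14·1/6 + 15·1/6 = 7.
E[T | T ≥ 13] = (7) / (1/2) = 14.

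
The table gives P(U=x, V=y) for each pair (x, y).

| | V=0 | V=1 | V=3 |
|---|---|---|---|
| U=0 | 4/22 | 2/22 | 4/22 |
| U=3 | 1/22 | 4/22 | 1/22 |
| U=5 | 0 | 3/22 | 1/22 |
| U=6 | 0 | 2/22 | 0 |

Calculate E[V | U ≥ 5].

4/3

P(U ≥ 5) = 3/11.
Σ V·P over the event = 1·(3/22) + 3·(1/22) + 1·(2/22) = 4/11.
E[V | U ≥ 5] = (4/11) / (3/11) = 4/3.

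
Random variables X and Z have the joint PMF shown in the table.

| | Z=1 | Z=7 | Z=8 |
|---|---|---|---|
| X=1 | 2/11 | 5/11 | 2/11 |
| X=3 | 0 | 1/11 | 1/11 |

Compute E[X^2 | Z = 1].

1

P(Z = 1) = 2/11.
Σ X^2·P over the event = 1·(2/11) = 2/11.
E[X^2 | Z = 1] = (2/11) / (2/11) = 1.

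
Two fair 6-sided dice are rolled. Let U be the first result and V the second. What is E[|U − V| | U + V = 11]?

P(U + V = 11) = 1/18.
Summing |U−V|·P(x,y) over outcomes with U + V = 11 gives 1/18.
E[|U − V| | U + V = 11] = (1/18) / (1/18) = 1.

1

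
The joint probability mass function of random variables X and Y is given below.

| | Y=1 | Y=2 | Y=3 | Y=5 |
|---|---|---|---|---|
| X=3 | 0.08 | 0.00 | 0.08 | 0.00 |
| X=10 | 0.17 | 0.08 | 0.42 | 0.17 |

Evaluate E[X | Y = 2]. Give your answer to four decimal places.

10.0000

P(Y = 2) = 0.08.
Σ X·P over the event = 10·(0.08) = 0.80.
E[X | Y = 2] = (0.80) / (0.08) = 10.0000.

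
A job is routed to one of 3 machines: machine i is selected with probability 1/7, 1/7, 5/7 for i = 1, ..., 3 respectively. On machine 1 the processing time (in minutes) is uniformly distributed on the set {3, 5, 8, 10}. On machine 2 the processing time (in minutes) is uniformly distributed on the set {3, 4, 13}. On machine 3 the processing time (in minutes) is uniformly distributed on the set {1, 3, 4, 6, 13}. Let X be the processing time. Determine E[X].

E[X | machine 1] = (3+5+8+10)/4 = 13/2.
E[X | machine 2] = (3+4+13)/3 = 20/3.
E[X | machine 3] = (1+3+4+6+13)/5 = 27/5.
E[X] = (1/7)·(13/2) + (1/7)·(20/3) + (5/7)·(27/5) = 241/42.

241/42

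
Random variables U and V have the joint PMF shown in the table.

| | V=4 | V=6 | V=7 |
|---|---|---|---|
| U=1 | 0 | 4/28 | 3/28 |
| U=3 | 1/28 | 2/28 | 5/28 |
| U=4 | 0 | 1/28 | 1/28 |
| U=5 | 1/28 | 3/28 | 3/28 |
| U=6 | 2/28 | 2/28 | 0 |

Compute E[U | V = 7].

P(V = 7) = 3/7.
Σ U·P over the event = 1·(3/28) + 3·(5/28) + 4·(1/28) + 5·(3/28) = 37/28.
E[U | V = 7] = (37/28) / (3/7) = 37/12.

37/12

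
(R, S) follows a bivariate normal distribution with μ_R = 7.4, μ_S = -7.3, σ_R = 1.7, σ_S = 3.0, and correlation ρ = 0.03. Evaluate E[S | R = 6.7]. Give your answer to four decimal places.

E[S | R=x] = μ_S + ρ(σ_S/σ_R)(x − μ_R) for jointly normal variables.
E[S | R=6.7] = -7.3 + (0.03)·(3.0/1.7)·(6.7 − (7.4)) = -7.3 + (0.052941)·(-0.7) = -7.3371.

-7.3371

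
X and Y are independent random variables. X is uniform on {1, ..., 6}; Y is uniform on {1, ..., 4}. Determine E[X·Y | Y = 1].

7/2

Outcomes with Y = 1: (1,1), (2,1), (3,1), (4,1), (5,1), (6,1), each with probability 1/24.
E[X·Y | Y = 1] = (1 + 2 + 3 + 4 + 5 + 6) / 6 = 7/2.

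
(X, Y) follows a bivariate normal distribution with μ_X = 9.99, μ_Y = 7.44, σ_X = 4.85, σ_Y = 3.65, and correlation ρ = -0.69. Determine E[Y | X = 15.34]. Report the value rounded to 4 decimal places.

E[Y | X=x] = μ_Y + ρ(σ_Y/σ_X)(x − μ_X) for jointly normal variables.
E[Y | X=15.34] = 7.44 + (-0.69)·(3.65/4.85)·(15.34 − (9.99)) = 7.44 + (-0.51928)·(5.35) = 4.6619.

4.6619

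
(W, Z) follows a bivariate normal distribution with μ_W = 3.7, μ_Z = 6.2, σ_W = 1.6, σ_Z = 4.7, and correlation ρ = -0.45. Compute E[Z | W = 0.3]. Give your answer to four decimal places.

For a bivariate normal, E[Z | W=x] = μ_Z + ρ·(σ_Z/σ_W)·(x − μ_W).
E[Z | W=0.3] = 6.2 + (-0.45)·(4.7/1.6)·(0.3 − (3.7)) = 6.2 + (-1.32187)·(-3.4) = 10.6944.

10.6944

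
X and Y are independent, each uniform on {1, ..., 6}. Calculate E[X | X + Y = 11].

P(X + Y = 11) = 1/18.
Summing X·P(x,y) over outcomes with X + Y = 11 gives 11/36.
E[X | X + Y = 11] = (11/36) / (1/18) = 11/2.

11/2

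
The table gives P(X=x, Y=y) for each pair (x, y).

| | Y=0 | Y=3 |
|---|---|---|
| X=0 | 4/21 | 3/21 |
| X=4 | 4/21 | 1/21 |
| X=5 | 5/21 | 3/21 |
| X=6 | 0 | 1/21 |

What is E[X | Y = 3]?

25/8

P(Y = 3) = 8/21.
Σ X·P over the event = 0·(3/21) + 4·(1/21) + 5·(3/21) + 6·(1/21) = 25/21.
E[X | Y = 3] = (25/21) / (8/21) = 25/8.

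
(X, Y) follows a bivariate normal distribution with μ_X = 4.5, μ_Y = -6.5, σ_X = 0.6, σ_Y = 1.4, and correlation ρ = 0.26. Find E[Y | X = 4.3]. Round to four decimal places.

The regression of Y on X has slope ρ·σ_Y/σ_X and passes through (μ_X, μ_Y).
E[Y | X=4.3] = -6.5 + (0.26)·(1.4/0.6)·(4.3 − (4.5)) = -6.5 + (0.60667)·(-0.2) = -6.6213.

-6.6213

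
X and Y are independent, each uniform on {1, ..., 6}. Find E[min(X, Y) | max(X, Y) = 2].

4/3

Outcomes with max(X, Y) = 2: (1,2), (2,1), (2,2), each with probability 1/36.
E[min(X, Y) | max(X, Y) = 2] = (1 + 1 + 2) / 3 = 4/3.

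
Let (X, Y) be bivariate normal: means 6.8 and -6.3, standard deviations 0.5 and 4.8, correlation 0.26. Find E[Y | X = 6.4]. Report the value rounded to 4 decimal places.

-7.2984

For a bivariate normal, E[Y | X=x] = μ_Y + ρ·(σ_Y/σ_X)·(x − μ_X).
E[Y | X=6.4] = -6.3 + (0.26)·(4.8/0.5)·(6.4 − (6.8)) = -6.3 + (2.496)·(-0.4) = -7.2984.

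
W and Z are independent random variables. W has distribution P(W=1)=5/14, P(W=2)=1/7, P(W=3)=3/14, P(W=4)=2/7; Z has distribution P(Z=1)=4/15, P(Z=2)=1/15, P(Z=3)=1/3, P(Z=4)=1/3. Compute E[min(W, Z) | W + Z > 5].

P(W + Z > 5) = 2/5.
Summing min(W,Z)·P(x,y) over outcomes with W + Z > 5 gives 43/35.
E[min(W, Z) | W + Z > 5] = (43/35) / (2/5) = 43/14.

43/14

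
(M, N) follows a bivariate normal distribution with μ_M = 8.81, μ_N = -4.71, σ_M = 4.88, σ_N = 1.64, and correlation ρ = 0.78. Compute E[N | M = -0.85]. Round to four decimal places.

-7.2422

The regression of N on M has slope ρ·σ_N/σ_M and passes through (μ_M, μ_N).
E[N | M=-0.85] = -4.71 + (0.78)·(1.64/4.88)·(-0.85 − (8.81)) = -4.71 + (0.26213)·(-9.66) = -7.2422.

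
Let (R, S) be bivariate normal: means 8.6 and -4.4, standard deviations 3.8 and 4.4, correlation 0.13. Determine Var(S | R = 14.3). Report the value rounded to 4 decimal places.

The conditional variance in a bivariate normal is σ_S²(1 − ρ²), independent of x.
Var(S | R=14.3) = (4.4)²·(1 − (0.13)²) = 19.36·0.9831 = 19.0328.

19.0328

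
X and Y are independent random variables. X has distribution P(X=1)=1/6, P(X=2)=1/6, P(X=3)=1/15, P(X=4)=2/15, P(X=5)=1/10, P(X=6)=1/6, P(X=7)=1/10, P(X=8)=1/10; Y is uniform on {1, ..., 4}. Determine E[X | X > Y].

P(X > Y) = 77/120.
Summing X·P(x,y) over outcomes with X > Y gives 43/12.
E[X | X > Y] = (43/12) / (77/120) = 430/77.

430/77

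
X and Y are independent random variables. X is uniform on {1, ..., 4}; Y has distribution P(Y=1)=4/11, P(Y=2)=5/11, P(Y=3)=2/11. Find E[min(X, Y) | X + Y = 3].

1

P(X + Y = 3) = 9/44.
Summing min(X,Y)·P(x,y) over outcomes with X + Y = 3 gives 9/44.
E[min(X, Y) | X + Y = 3] = (9/44) / (9/44) = 1.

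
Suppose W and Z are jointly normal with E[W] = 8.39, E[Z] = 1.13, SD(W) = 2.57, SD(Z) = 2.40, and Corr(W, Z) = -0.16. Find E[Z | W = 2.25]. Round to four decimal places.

2.0474

For a bivariate normal, E[Z | W=x] = μ_Z + ρ·(σ_Z/σ_W)·(x − μ_W).
E[Z | W=2.25] = 1.13 + (-0.16)·(2.40/2.57)·(2.25 − (8.39)) = 1.13 + (-0.14942)·(-6.14) = 2.0474.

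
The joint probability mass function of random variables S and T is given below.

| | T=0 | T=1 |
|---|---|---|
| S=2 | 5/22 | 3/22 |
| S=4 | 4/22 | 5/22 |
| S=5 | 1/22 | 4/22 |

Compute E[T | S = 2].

3/8

P(S = 2) = 4/11.
Σ T·P over the event = 0·(5/22) + 1·(3/22) = 3/22.
E[T | S = 2] = (3/22) / (4/11) = 3/8.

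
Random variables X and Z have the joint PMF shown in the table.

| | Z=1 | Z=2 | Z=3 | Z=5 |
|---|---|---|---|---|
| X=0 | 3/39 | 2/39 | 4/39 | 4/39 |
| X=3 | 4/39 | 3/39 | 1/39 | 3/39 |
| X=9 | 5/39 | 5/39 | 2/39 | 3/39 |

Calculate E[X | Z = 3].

P(Z = 3) = 7/39.
Σ X·P over the event = 0·(4/39) + 3·(1/39) + 9·(2/39) = 7/13.
E[X | Z = 3] = (7/13) / (7/39) = 3.

3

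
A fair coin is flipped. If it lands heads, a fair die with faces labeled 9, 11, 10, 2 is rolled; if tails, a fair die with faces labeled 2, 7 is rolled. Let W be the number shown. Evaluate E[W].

25/4

E[W | heads] = (9+11+10+2)/4 = 8.
E[W | tails] = (2+7)/2 = 9/2.
E[W] = (1/2)·(8) + (1/2)·(9/2) = 25/4.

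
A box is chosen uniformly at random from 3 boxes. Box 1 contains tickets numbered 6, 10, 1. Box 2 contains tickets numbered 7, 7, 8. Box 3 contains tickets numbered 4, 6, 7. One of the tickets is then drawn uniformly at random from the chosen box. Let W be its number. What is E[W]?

E[W | box 1] = (6+10+1)/3 = 17/3.
E[W | box 2] = (7+7+8)/3 = 22/3.
E[W | box 3] = (4+6+7)/3 = 17/3.
E[W] = (1/3)·(17/3) + (1/3)·(22/3) + (1/3)·(17/3) = 56/9.

56/9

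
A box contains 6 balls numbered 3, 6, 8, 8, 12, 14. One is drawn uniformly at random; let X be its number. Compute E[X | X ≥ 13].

P(X ≥ 13) = 1/6.
Σ over the event: 14·1/6 = 7/3.
E[X | X ≥ 13] = (7/3) / (1/6) = 14.

14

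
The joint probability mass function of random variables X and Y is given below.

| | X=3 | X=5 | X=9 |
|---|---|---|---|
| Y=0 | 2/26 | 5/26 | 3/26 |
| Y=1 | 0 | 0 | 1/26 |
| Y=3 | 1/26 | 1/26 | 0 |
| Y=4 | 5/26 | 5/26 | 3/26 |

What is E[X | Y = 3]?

P(Y = 3) = 1/13.
Σ X·P over the event = 3·(1/26) + 5·(1/26) = 4/13.
E[X | Y = 3] = (4/13) / (1/13) = 4.

4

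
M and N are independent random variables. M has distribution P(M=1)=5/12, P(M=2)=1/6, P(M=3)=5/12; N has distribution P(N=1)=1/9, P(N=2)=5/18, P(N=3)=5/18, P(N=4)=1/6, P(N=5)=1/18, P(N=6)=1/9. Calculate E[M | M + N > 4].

P(M + N > 4) = 11/18.
Summing M·P(x,y) over outcomes with M + N > 4 gives 157/108.
E[M | M + N > 4] = (157/108) / (11/18) = 157/66.

157/66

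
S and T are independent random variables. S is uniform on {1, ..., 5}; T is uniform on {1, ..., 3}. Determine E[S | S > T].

35/9

P(S > T) = 3/5.
Summing S·P(x,y) over outcomes with S > T gives 7/3.
E[S | S > T] = (7/3) / (3/5) = 35/9.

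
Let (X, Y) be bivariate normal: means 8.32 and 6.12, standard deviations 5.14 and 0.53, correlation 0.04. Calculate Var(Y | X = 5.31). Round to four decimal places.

For a bivariate normal, Var(Y | X=x) = σ_Y²(1 − ρ²).
Var(Y | X=5.31) = (0.53)²·(1 − (0.04)²) = 0.2809·0.9984 = 0.2805.

0.2805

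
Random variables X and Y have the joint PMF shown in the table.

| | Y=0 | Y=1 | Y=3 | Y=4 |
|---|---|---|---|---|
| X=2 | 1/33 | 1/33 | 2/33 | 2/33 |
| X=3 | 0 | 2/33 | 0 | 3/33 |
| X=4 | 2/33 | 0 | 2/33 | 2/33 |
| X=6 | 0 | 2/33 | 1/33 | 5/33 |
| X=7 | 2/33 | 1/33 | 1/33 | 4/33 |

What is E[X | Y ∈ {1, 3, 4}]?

P(Y ∈ {1, 3, 4}) = 28/33.
Summing X·P(X=x,Y=y) over the conditioning event gives 131/33.
E[X | Y ∈ {1, 3, 4}] = (131/33) / (28/33) = 131/28.

131/28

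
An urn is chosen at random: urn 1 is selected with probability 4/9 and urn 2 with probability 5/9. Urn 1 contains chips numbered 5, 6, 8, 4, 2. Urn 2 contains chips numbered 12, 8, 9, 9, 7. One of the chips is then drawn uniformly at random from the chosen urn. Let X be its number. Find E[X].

65/9

E[X | urn 1] = (5+6+8+4+2)/5 = 5.
E[X | urn 2] = (12+8+9+9+7)/5 = 9.
By the law of total expectation,
E[X] = (4/9)·(5) + (5/9)·(9) = 65/9.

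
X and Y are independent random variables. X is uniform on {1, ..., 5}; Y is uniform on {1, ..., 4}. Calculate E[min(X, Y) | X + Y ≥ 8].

P(X + Y ≥ 8) = 3/20.
Summing min(X,Y)·P(x,y) over outcomes with X + Y ≥ 8 gives 11/20.
E[min(X, Y) | X + Y ≥ 8] = (11/20) / (3/20) = 11/3.

11/3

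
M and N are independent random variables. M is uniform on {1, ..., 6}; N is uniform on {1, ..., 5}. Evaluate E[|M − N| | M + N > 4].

P(M + N > 4) = 4/5.
Summing |M−N|·P(x,y) over outcomes with M + N > 4 gives 49/30.
E[|M − N| | M + N > 4] = (49/30) / (4/5) = 49/24.

49/24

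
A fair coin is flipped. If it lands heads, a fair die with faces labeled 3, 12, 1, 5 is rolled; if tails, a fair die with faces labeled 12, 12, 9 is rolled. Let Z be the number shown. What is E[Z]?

E[Z | heads] = (3+12+1+5)/4 = 21/4.
E[Z | tails] = (12+12+9)/3 = 11.
By the law of total expectation,
E[Z] = (1/2)·(21/4) + (1/2)·(11) = 65/8.

65/8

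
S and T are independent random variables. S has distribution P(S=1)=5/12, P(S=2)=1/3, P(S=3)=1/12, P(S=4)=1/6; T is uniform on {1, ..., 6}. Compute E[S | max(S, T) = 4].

P(max(S, T) = 4) = 1/4.
Summing S·P(x,y) over outcomes with max(S, T) = 4 gives 2/3.
E[S | max(S, T) = 4] = (2/3) / (1/4) = 8/3.

8/3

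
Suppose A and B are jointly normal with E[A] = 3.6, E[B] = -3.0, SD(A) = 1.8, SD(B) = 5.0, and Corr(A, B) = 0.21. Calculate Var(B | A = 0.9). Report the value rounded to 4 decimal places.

The conditional variance in a bivariate normal is σ_B²(1 − ρ²), independent of x.
Var(B | A=0.9) = (5.0)²·(1 − (0.21)²) = 25·0.9559 = 23.8975.

23.8975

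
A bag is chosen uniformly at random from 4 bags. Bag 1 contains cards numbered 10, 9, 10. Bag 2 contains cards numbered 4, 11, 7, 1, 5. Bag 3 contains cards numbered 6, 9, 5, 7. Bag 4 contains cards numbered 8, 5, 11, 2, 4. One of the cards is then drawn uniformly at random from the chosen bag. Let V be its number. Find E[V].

1681/240

E[V | bag 1] = (10+9+10)/3 = 29/3.
E[V | bag 2] = (4+11+7+1+5)/5 = 28/5.
E[V | bag 3] = (6+9+5+7)/4 = 27/4.
E[V | bag 4] = (8+5+11+2+4)/5 = 6.
E[V] = (1/4)·(29/3) + (1/4)·(28/5) + (1/4)·(27/4) + (1/4)·(6) = 1681/240.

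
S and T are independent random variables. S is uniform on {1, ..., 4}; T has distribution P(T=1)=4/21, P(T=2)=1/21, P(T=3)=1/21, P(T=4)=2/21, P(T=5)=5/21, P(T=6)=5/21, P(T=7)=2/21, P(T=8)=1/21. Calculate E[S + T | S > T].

P(S > T) = 5/28.
Summing (S+T)·P(x,y) over outcomes with S > T gives 11/14.
E[S + T | S > T] = (11/14) / (5/28) = 22/5.

22/5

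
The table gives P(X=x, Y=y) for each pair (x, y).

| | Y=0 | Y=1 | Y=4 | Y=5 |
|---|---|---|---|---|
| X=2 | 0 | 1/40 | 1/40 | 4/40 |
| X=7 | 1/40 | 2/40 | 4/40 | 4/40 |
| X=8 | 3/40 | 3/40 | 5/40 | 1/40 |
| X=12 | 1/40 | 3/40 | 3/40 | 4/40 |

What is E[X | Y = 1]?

P(Y = 1) = 9/40.
Σ X·P over the event = 2·(1/40) + 7·(2/40) + 8·(3/40) + 12·(3/40) = 19/10.
E[X | Y = 1] = (19/10) / (9/40) = 76/9.

76/9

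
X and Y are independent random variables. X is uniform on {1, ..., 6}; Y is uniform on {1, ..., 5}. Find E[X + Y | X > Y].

7

P(X > Y) = 1/2.
Summing (X+Y)·P(x,y) over outcomes with X > Y gives 7/2.
E[X + Y | X > Y] = (7/2) / (1/2) = 7.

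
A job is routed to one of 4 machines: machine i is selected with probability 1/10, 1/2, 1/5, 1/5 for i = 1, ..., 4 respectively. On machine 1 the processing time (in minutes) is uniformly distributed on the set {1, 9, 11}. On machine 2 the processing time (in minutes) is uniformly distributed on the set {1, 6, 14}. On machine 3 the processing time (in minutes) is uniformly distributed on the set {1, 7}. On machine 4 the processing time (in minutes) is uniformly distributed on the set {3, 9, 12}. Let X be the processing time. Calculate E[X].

E[X | machine 1] = (1+9+11)/3 = 7.
E[X | machine 2] = (1+6+14)/3 = 7.
E[X | machine 3] = (1+7)/2 = 4.
E[X | machine 4] = (3+9+12)/3 = 8.
By the law of total expectation,
E[X] = (1/10)·(7) + (1/2)·(7) + (1/5)·(4) + (1/5)·(8) = 33/5.

33/5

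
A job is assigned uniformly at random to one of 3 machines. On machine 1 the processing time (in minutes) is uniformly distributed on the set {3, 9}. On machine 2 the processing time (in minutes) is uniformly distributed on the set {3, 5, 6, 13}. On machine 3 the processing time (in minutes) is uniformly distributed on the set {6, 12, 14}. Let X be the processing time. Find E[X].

E[X | machine 1] = (3+9)/2 = 6.
E[X | machine 2] = (3+5+6+13)/4 = 27/4.
E[X | machine 3] = (6+12+14)/3 = 32/3.
By the law of total expectation,
E[X] = (1/3)·(6) + (1/3)·(27/4) + (1/3)·(32/3) = 281/36.

281/36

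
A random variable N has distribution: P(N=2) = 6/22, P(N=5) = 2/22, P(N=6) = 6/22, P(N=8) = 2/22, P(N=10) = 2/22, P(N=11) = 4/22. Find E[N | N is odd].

9

P(N is odd) = 3/11.
Σ over the event: 5·1/11 + 11·2/11 = 27/11.
E[N | N is odd] = (27/11) / (3/11) = 9.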